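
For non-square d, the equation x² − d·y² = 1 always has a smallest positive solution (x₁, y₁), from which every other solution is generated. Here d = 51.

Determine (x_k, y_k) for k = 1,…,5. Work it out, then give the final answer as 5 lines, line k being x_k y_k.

[7; 7,14] for √51; ℓ=2 ⇒ convergent index 1
i=0: a=7 ⇒ p=7, q=1
i=1: a=7 ⇒ p=50, q=7
→ (50, 7).  Check: 50²=2500, 51·7²=2499, difference 1.
(x_2, y_2) = (50·50 + 51·7·7, 50·7 + 7·50) = (4999, 700)
(x_3, y_3) = (50·4999 + 51·7·700, 50·700 + 7·4999) = (499850, 69993)
(x_4, y_4) = (50·499850 + 51·7·69993, 50·69993 + 7·499850) = (49980001, 6998600)
(x_5, y_5) = (50·49980001 + 51·7·6998600, 50·6998600 + 7·49980001) = (4997500250, 699790007)

50 7
4999 700
499850 69993
49980001 6998600
4997500250 699790007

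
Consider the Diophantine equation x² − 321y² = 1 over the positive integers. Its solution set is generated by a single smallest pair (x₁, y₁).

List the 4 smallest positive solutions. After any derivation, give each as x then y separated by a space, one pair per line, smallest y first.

√321 = [17; 1,10,1,34, …], period ℓ=4 (even) → k=3
i=0: a=17 ⇒ p=17, q=1
i=1: a=1 ⇒ p=18, q=1
i=2: a=10 ⇒ p=197, q=11
i=3: a=1 ⇒ p=215, q=12
fundamental: x₁=215, y₁=12  (since 46225 − 321·144 = 1)
(215+12√321)^2 = 92449 + 5160√321
(215+12√321)^3 = 39752855 + 2218788√321
(215+12√321)^4 = 17093635201 + 954073680√321

215 12
92449 5160
39752855 2218788
17093635201 954073680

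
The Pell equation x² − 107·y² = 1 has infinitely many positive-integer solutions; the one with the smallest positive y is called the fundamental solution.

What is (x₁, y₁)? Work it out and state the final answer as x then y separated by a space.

d=107: √d = [10; 2,1,9,1,2,20] (ℓ=6, even), read p_5/q_5
k=0  a_k=10  p_k/q_k = 10/1
k=1  a_k=2  p_k/q_k = 21/2
k=2  a_k=1  p_k/q_k = 31/3
…
k=4  a_k=1  p_k/q_k = 331/32
k=5  a_k=2  p_k/q_k = 962/93
→ (962, 93).  Check: 962²=925444, 107·93²=925443, difference 1.

962 93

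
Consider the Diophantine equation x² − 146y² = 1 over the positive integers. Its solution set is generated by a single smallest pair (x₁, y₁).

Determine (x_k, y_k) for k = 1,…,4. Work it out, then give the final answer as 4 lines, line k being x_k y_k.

√146 → a₀=12, period (12,24); ℓ=2 even so k=1
i=0: a=12 ⇒ p=12, q=1
i=1: a=12 ⇒ p=145, q=12
fundamental: x₁=145, y₁=12  (since 21025 − 146·144 = 1)
(x_2, y_2) = (145·145 + 146·12·12, 145·12 + 12·145) = (42049, 3480)
(x_3, y_3) = (145·42049 + 146·12·3480, 145·3480 + 12·42049) = (12194065, 1009188)
(x_4, y_4) = (145·12194065 + 146·12·1009188, 145·1009188 + 12·12194065) = (3536236801, 292661040)

145 12
42049 3480
12194065 1009188
3536236801 292661040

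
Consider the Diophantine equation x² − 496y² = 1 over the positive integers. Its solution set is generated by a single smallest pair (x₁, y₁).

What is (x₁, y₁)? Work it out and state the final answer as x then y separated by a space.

d=496: √d = [22; 3,1,2,4,1,…,1,3,44] (ℓ=16, even), read p_15/q_15
a_0=22:  p_0=22·1+0=22,  q_0=22·0+1=1
a_1=3:  p_1=3·22+1=67,  q_1=3·1+0=3
a_2=1:  p_2=1·67+22=89,  q_2=1·3+1=4
a_3=2:  p_3=2·89+67=245,  q_3=2·4+3=11
a_4=4:  p_4=4·245+89=1069,  q_4=4·11+4=48
…
a_7=2:  p_7=2·2383+1314=6080,  q_7=2·107+59=273
a_8=2:  p_8=2·6080+2383=14543,  q_8=2·273+107=653
a_9=2:  p_9=2·14543+6080=35166,  q_9=2·653+273=1579
a_10=1:  p_10=1·35166+14543=49709,  q_10=1·1579+653=2232
a_11=1:  p_11=1·49709+35166=84875,  q_11=1·2232+1579=3811
a_12=4:  p_12=4·84875+49709=389209,  q_12=4·3811+2232=17476
a_13=2:  p_13=2·389209+84875=863293,  q_13=2·17476+3811=38763
a_14=1:  p_14=1·863293+389209=1252502,  q_14=1·38763+17476=56239
a_15=3:  p_15=3·1252502+863293=4620799,  q_15=3·56239+38763=207480
→ (4620799, 207480).  Check: 4620799²=21351783398401, 496·207480²=21351783398400, difference 1.

4620799 207480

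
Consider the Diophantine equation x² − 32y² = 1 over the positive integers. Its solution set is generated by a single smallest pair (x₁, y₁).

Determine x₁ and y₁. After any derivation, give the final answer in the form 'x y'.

d=32: √d = [5; 1,1,1,10] (ℓ=4, even), read p_3/q_3
step 0: (5, 1)  from 5·(1,0) + (0,1)
…
step 2: (11, 2)  from 1·(6,1) + (5,1)
step 3: (17, 3)  from 1·(11,2) + (6,1)
fundamental: x₁=17, y₁=3  (since 289 − 32·9 = 1)

17 3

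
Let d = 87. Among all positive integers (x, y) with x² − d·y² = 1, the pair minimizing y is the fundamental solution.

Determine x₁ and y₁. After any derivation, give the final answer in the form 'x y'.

√87 = [9; 3,18, …], period ℓ=2 (even) → k=1
k=0  a_k=9  p_k/q_k = 9/1
k=1  a_k=3  p_k/q_k = 28/3
fundamental: x₁=28, y₁=3  (since 784 − 87·9 = 1)

28 3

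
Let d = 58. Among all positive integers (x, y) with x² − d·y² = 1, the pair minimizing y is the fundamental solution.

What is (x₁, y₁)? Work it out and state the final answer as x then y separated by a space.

19603 2574

[7; 1,1,1,1,1,1,14] for √58; ℓ=7 ⇒ convergent index 13
i=0: a=7 ⇒ p=7, q=1
…
i=2: a=1 ⇒ p=15, q=2
i=3: a=1 ⇒ p=23, q=3
i=4: a=1 ⇒ p=38, q=5
i=5: a=1 ⇒ p=61, q=8
i=6: a=1 ⇒ p=99, q=13
i=7: a=14 ⇒ p=1447, q=190
…
i=9: a=1 ⇒ p=2993, q=393
i=10: a=1 ⇒ p=4539, q=596
i=11: a=1 ⇒ p=7532, q=989
i=12: a=1 ⇒ p=12071, q=1585
i=13: a=1 ⇒ p=19603, q=2574
fundamental: x₁=19603, y₁=2574  (since 384277609 − 58·6625476 = 1)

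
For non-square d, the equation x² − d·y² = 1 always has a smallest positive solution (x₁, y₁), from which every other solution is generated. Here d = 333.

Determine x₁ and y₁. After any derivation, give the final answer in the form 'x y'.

73 4

√333 → a₀=18, period (4,36); ℓ=2 even so k=1
step 0: (18, 1)  from 18·(1,0) + (0,1)
step 1: (73, 4)  from 4·(18,1) + (1,0)
→ (73, 4).  Check: 73²=5329, 333·4²=5328, difference 1.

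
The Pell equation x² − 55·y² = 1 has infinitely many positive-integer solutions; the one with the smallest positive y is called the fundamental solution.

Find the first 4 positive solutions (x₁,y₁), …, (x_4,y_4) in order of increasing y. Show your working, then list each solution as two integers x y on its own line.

89 12
15841 2136
2819609 380196
501874561 67672752

d=55: √d = [7; 2,2,2,14] (ℓ=4, even), read p_3/q_3
i=0: a=7 ⇒ p=7, q=1
…
i=2: a=2 ⇒ p=37, q=5
i=3: a=2 ⇒ p=89, q=12
→ (89, 12).  Check: 89²=7921, 55·12²=7920, difference 1.
n=2: (89,12)∘(89,12) = (89·89+55·12·12, 89·12+12·89) = (15841,2136)
n=3: (15841,2136)∘(89,12) = (89·15841+55·12·2136, 89·2136+12·15841) = (2819609,380196)
n=4: (2819609,380196)∘(89,12) = (89·2819609+55·12·380196, 89·380196+12·2819609) = (501874561,67672752)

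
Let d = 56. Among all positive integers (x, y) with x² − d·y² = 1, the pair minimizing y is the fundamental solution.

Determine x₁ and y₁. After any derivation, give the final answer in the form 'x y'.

15 2

√56 = [7; 2,14, …], period ℓ=2 (even) → k=1
step 0: (7, 1)  from 7·(1,0) + (0,1)
step 1: (15, 2)  from 2·(7,1) + (1,0)
(x₁, y₁) = (15, 2);  15² − 56·2² = 1 ✓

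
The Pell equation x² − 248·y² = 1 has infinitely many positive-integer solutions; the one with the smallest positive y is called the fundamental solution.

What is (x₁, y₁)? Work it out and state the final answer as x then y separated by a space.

d=248: √d = [15; 1,2,1,30] (ℓ=4, even), read p_3/q_3
k=0  a_k=15  p_k/q_k = 15/1
k=1  a_k=1  p_k/q_k = 16/1
k=2  a_k=2  p_k/q_k = 47/3
k=3  a_k=1  p_k/q_k = 63/4
→ (63, 4).  Check: 63²=3969, 248·4²=3968, difference 1.

63 4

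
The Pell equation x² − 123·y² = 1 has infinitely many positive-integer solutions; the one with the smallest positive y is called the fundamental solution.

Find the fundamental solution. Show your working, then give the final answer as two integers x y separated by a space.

√123 = [11; 11,22, …], period ℓ=2 (even) → k=1
a_0=11:  p_0=11·1+0=11,  q_0=11·0+1=1
a_1=11:  p_1=11·11+1=122,  q_1=11·1+0=11
fundamental: x₁=122, y₁=11  (since 14884 − 123·121 = 1)

122 11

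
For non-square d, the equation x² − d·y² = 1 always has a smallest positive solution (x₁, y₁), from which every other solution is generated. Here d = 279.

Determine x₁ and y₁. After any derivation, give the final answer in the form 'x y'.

1520 91

d=279: √d = [16; 1,2,2,1,2,2,1,32] (ℓ=8, even), read p_7/q_7
k=0  a_k=16  p_k/q_k = 16/1
…
k=6  a_k=2  p_k/q_k = 1069/64
k=7  a_k=1  p_k/q_k = 1520/91
→ (1520, 91).  Check: 1520²=2310400, 279·91²=2310399, difference 1.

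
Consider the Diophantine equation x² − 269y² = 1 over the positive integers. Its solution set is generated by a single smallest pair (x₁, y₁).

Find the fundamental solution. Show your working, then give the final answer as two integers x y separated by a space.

√269 → a₀=16, period (2,2,32); ℓ=3 odd so k=5
k=0  a_k=16  p_k/q_k = 16/1
…
k=2  a_k=2  p_k/q_k = 82/5
…
k=4  a_k=2  p_k/q_k = 5396/329
k=5  a_k=2  p_k/q_k = 13449/820
fundamental: x₁=13449, y₁=820  (since 180875601 − 269·672400 = 1)

13449 820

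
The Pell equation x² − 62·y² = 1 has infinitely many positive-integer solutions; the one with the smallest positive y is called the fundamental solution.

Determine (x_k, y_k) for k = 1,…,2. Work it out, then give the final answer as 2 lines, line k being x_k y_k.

[7; 1,6,1,14] for √62; ℓ=4 ⇒ convergent index 3
a_0=7:  p_0=7·1+0=7,  q_0=7·0+1=1
…
a_2=6:  p_2=6·8+7=55,  q_2=6·1+1=7
a_3=1:  p_3=1·55+8=63,  q_3=1·7+1=8
→ (63, 8).  Check: 63²=3969, 62·8²=3968, difference 1.
n=2: (63,8)∘(63,8) = (63·63+62·8·8, 63·8+8·63) = (7937,1008)

63 8
7937 1008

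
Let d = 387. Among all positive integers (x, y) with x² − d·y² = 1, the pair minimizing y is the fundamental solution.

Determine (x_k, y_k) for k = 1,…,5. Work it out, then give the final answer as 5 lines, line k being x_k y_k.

[19; 1,2,19,2,1,38] for √387; ℓ=6 ⇒ convergent index 5
step 0: (19, 1)  from 19·(1,0) + (0,1)
…
step 3: (1141, 58)  from 19·(59,3) + (20,1)
step 4: (2341, 119)  from 2·(1141,58) + (59,3)
step 5: (3482, 177)  from 1·(2341,119) + (1141,58)
fundamental: x₁=3482, y₁=177  (since 12124324 − 387·31329 = 1)
k=2:  x_2 = 3482·3482+387·177·177 = 24248647,  y_2 = 3482·177+177·3482 = 1232628
k=3:  x_3 = 3482·24248647+387·177·1232628 = 168867574226,  y_3 = 3482·1232628+177·24248647 = 8584021215
k=4:  x_4 = 3482·168867574226+387·177·8584021215 = 1175993762661217,  y_4 = 3482·8584021215+177·168867574226 = 59779122508632
k=5:  x_5 = 3482·1175993762661217+387·177·59779122508632 = 8189620394305140962,  y_5 = 3482·59779122508632+177·1175993762661217 = 416301800566092033

3482 177
24248647 1232628
168867574226 8584021215
1175993762661217 59779122508632
8189620394305140962 416301800566092033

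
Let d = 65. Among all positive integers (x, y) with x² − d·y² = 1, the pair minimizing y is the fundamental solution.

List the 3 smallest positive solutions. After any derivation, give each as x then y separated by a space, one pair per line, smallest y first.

129 16
33281 4128
8586369 1065008

√65 → a₀=8, period (16); ℓ=1 odd so k=1
k=0  a_k=8  p_k/q_k = 8/1
k=1  a_k=16  p_k/q_k = 129/16
(x₁, y₁) = (129, 16);  129² − 65·16² = 1 ✓
(x_2, y_2) = (129·129 + 65·16·16, 129·16 + 16·129) = (33281, 4128)
(x_3, y_3) = (129·33281 + 65·16·4128, 129·4128 + 16·33281) = (8586369, 1065008)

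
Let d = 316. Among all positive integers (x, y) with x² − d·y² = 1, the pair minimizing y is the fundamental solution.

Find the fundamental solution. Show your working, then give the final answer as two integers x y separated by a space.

√316 = [17; 1,3,2,8,2,3,1,34, …], period ℓ=8 (even) → k=7
a_0=17:  p_0=17·1+0=17,  q_0=17·0+1=1
…
a_5=2:  p_5=2·1351+160=2862,  q_5=2·76+9=161
a_6=3:  p_6=3·2862+1351=9937,  q_6=3·161+76=559
a_7=1:  p_7=1·9937+2862=12799,  q_7=1·559+161=720
→ (12799, 720).  Check: 12799²=163814401, 316·720²=163814400, difference 1.

12799 720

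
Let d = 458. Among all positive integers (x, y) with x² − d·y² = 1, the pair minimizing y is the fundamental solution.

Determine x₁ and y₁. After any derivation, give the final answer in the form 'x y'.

√458 = [21; 2,2,42, …], period ℓ=3 (odd) → k=5
a_0=21:  p_0=21·1+0=21,  q_0=21·0+1=1
a_1=2:  p_1=2·21+1=43,  q_1=2·1+0=2
a_2=2:  p_2=2·43+21=107,  q_2=2·2+1=5
a_3=42:  p_3=42·107+43=4537,  q_3=42·5+2=212
a_4=2:  p_4=2·4537+107=9181,  q_4=2·212+5=429
a_5=2:  p_5=2·9181+4537=22899,  q_5=2·429+212=1070
→ (22899, 1070).  Check: 22899²=524364201, 458·1070²=524364200, difference 1.

22899 1070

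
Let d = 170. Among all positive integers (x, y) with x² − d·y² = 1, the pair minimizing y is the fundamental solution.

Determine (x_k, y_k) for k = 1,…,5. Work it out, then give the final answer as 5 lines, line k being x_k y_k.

√170 → a₀=13, period (26); ℓ=1 odd so k=1
i=0: a=13 ⇒ p=13, q=1
i=1: a=26 ⇒ p=339, q=26
(x₁, y₁) = (339, 26);  339² − 170·26² = 1 ✓
(339+26√170)^2 = 229841 + 17628√170
(339+26√170)^3 = 155831859 + 11951758√170
(339+26√170)^4 = 105653770561 + 8103274296√170
(339+26√170)^5 = 71633100608499 + 5494008020930√170

339 26
229841 17628
155831859 11951758
105653770561 8103274296
71633100608499 5494008020930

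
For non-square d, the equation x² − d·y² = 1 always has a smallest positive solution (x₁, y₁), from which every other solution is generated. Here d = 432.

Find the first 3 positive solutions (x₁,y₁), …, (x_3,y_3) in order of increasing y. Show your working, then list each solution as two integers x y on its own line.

[20; 1,3,1,1,1,3,1,40] for √432; ℓ=8 ⇒ convergent index 7
i=0: a=20 ⇒ p=20, q=1
…
i=6: a=3 ⇒ p=1060, q=51
i=7: a=1 ⇒ p=1351, q=65
fundamental: x₁=1351, y₁=65  (since 1825201 − 432·4225 = 1)
(x_2, y_2) = (1351·1351 + 432·65·65, 1351·65 + 65·1351) = (3650401, 175630)
(x_3, y_3) = (1351·3650401 + 432·65·175630, 1351·175630 + 65·3650401) = (9863382151, 474552195)

1351 65
3650401 175630
9863382151 474552195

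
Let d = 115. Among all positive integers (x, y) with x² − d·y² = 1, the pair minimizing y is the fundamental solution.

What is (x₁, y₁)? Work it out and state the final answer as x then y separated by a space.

1126 105

√115 → a₀=10, period (1,2,1,1,1,1,1,2,1,20); ℓ=10 even so k=9
k=0  a_k=10  p_k/q_k = 10/1
…
k=5  a_k=1  p_k/q_k = 118/11
…
k=7  a_k=1  p_k/q_k = 311/29
k=8  a_k=2  p_k/q_k = 815/76
k=9  a_k=1  p_k/q_k = 1126/105
→ (1126, 105).  Check: 1126²=1267876, 115·105²=1267875, difference 1.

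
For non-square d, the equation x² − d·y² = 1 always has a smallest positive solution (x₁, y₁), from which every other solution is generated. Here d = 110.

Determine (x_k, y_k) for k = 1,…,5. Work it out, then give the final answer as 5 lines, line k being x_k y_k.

√110 → a₀=10, period (2,20); ℓ=2 even so k=1
i=0: a=10 ⇒ p=10, q=1
i=1: a=2 ⇒ p=21, q=2
fundamental: x₁=21, y₁=2  (since 441 − 110·4 = 1)
n=2: (21,2)∘(21,2) = (21·21+110·2·2, 21·2+2·21) = (881,84)
n=3: (881,84)∘(21,2) = (21·881+110·2·84, 21·84+2·881) = (36981,3526)
n=4: (36981,3526)∘(21,2) = (21·36981+110·2·3526, 21·3526+2·36981) = (1552321,148008)
n=5: (1552321,148008)∘(21,2) = (21·1552321+110·2·148008, 21·148008+2·1552321) = (65160501,6212810)

21 2
881 84
36981 3526
1552321 148008
65160501 6212810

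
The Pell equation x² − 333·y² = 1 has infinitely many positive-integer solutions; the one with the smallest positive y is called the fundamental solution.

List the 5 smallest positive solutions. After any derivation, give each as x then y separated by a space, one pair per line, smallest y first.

73 4
10657 584
1555849 85260
227143297 12447376
33161365513 1817231636

d=333: √d = [18; 4,36] (ℓ=2, even), read p_1/q_1
step 0: (18, 1)  from 18·(1,0) + (0,1)
step 1: (73, 4)  from 4·(18,1) + (1,0)
→ (73, 4).  Check: 73²=5329, 333·4²=5328, difference 1.
k=2:  x_2 = 73·73+333·4·4 = 10657,  y_2 = 73·4+4·73 = 584
k=3:  x_3 = 73·10657+333·4·584 = 1555849,  y_3 = 73·584+4·10657 = 85260
k=4:  x_4 = 73·1555849+333·4·85260 = 227143297,  y_4 = 73·85260+4·1555849 = 12447376
k=5:  x_5 = 73·227143297+333·4·12447376 = 33161365513,  y_5 = 73·12447376+4·227143297 = 1817231636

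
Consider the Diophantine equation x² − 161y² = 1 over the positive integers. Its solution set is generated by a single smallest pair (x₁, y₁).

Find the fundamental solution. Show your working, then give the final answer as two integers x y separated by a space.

√161 → a₀=12, period (1,2,4,1,2,1,4,2,1,24); ℓ=10 even so k=9
i=0: a=12 ⇒ p=12, q=1
…
i=2: a=2 ⇒ p=38, q=3
i=3: a=4 ⇒ p=165, q=13
i=4: a=1 ⇒ p=203, q=16
i=5: a=2 ⇒ p=571, q=45
i=6: a=1 ⇒ p=774, q=61
i=7: a=4 ⇒ p=3667, q=289
i=8: a=2 ⇒ p=8108, q=639
i=9: a=1 ⇒ p=11775, q=928
(x₁, y₁) = (11775, 928);  11775² − 161·928² = 1 ✓

11775 928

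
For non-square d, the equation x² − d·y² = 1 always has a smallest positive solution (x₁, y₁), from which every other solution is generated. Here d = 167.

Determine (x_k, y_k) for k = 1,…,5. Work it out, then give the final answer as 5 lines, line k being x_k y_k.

d=167: √d = [12; 1,11,1,24] (ℓ=4, even), read p_3/q_3
i=0: a=12 ⇒ p=12, q=1
…
i=2: a=11 ⇒ p=155, q=12
i=3: a=1 ⇒ p=168, q=13
→ (168, 13).  Check: 168²=28224, 167·13²=28223, difference 1.
(168+13√167)^2 = 56447 + 4368√167
(168+13√167)^3 = 18966024 + 1467635√167
(168+13√167)^4 = 6372527617 + 493120992√167
(168+13√167)^5 = 2141150313288 + 165687185677√167

168 13
56447 4368
18966024 1467635
6372527617 493120992
2141150313288 165687185677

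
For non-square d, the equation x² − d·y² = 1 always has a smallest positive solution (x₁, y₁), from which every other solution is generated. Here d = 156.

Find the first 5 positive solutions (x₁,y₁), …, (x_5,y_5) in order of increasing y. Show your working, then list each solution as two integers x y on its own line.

25 2
1249 100
62425 4998
3120001 249800
155937625 12485002

[12; 2,24] for √156; ℓ=2 ⇒ convergent index 1
i=0: a=12 ⇒ p=12, q=1
i=1: a=2 ⇒ p=25, q=2
(x₁, y₁) = (25, 2);  25² − 156·2² = 1 ✓
k=2:  x_2 = 25·25+156·2·2 = 1249,  y_2 = 25·2+2·25 = 100
k=3:  x_3 = 25·1249+156·2·100 = 62425,  y_3 = 25·100+2·1249 = 4998
k=4:  x_4 = 25·62425+156·2·4998 = 3120001,  y_4 = 25·4998+2·62425 = 249800
k=5:  x_5 = 25·3120001+156·2·249800 = 155937625,  y_5 = 25·249800+2·3120001 = 12485002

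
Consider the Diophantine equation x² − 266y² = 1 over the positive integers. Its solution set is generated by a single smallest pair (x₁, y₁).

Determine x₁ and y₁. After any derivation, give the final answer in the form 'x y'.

d=266: √d = [16; 3,4,3,32] (ℓ=4, even), read p_3/q_3
k=0  a_k=16  p_k/q_k = 16/1
…
k=2  a_k=4  p_k/q_k = 212/13
k=3  a_k=3  p_k/q_k = 685/42
→ (685, 42).  Check: 685²=469225, 266·42²=469224, difference 1.

685 42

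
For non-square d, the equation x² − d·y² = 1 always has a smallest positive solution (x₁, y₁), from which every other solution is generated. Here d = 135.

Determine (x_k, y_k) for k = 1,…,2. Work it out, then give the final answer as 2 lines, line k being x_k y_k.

244 21
119071 10248

√135 = [11; 1,1,1,1,1,1,1,22, …], period ℓ=8 (even) → k=7
a_0=11:  p_0=11·1+0=11,  q_0=11·0+1=1
a_1=1:  p_1=1·11+1=12,  q_1=1·1+0=1
…
a_5=1:  p_5=1·58+35=93,  q_5=1·5+3=8
a_6=1:  p_6=1·93+58=151,  q_6=1·8+5=13
a_7=1:  p_7=1·151+93=244,  q_7=1·13+8=21
fundamental: x₁=244, y₁=21  (since 59536 − 135·441 = 1)
(x_2, y_2) = (244·244 + 135·21·21, 244·21 + 21·244) = (119071, 10248)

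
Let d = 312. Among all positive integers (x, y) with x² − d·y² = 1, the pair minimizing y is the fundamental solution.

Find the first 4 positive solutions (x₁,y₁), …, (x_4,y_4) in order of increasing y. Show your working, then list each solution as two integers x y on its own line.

[17; 1,1,1,34] for √312; ℓ=4 ⇒ convergent index 3
a_0=17:  p_0=17·1+0=17,  q_0=17·0+1=1
a_1=1:  p_1=1·17+1=18,  q_1=1·1+0=1
a_2=1:  p_2=1·18+17=35,  q_2=1·1+1=2
a_3=1:  p_3=1·35+18=53,  q_3=1·2+1=3
→ (53, 3).  Check: 53²=2809, 312·3²=2808, difference 1.
(x_2, y_2) = (53·53 + 312·3·3, 53·3 + 3·53) = (5617, 318)
(x_3, y_3) = (53·5617 + 312·3·318, 53·318 + 3·5617) = (595349, 33705)
(x_4, y_4) = (53·595349 + 312·3·33705, 53·33705 + 3·595349) = (63101377, 3572412)

53 3
5617 318
595349 33705
63101377 3572412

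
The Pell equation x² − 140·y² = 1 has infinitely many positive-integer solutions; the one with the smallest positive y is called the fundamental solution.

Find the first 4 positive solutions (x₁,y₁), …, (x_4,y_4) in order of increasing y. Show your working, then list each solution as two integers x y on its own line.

[11; 1,4,1,22] for √140; ℓ=4 ⇒ convergent index 3
k=0  a_k=11  p_k/q_k = 11/1
k=1  a_k=1  p_k/q_k = 12/1
k=2  a_k=4  p_k/q_k = 59/5
k=3  a_k=1  p_k/q_k = 71/6
→ (71, 6).  Check: 71²=5041, 140·6²=5040, difference 1.
(71+6√140)^2 = 10081 + 852√140
(71+6√140)^3 = 1431431 + 120978√140
(71+6√140)^4 = 203253121 + 17178024√140

71 6
10081 852
1431431 120978
203253121 17178024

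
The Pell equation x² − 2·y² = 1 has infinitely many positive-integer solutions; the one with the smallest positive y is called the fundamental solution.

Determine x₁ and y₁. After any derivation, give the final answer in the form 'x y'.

√2 = [1; 2, …], period ℓ=1 (odd) → k=1
step 0: (1, 1)  from 1·(1,0) + (0,1)
step 1: (3, 2)  from 2·(1,1) + (1,0)
(x₁, y₁) = (3, 2);  3² − 2·2² = 1 ✓

3 2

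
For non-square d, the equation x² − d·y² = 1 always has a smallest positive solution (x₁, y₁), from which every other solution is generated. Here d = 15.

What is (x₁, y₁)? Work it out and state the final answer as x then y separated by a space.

√15 = [3; 1,6, …], period ℓ=2 (even) → k=1
k=0  a_k=3  p_k/q_k = 3/1
k=1  a_k=1  p_k/q_k = 4/1
→ (4, 1).  Check: 4²=16, 15·1²=15, difference 1.

4 1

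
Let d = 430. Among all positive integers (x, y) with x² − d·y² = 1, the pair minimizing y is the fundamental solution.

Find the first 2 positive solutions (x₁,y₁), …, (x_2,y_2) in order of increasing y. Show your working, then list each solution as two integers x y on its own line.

2862251 138030
16384961574001 790153011060

[20; 1,2,1,3,1,…,2,1,40] for √430; ℓ=14 ⇒ convergent index 13
a_0=20:  p_0=20·1+0=20,  q_0=20·0+1=1
…
a_2=2:  p_2=2·21+20=62,  q_2=2·1+1=3
a_3=1:  p_3=1·62+21=83,  q_3=1·3+1=4
a_4=3:  p_4=3·83+62=311,  q_4=3·4+3=15
…
a_7=8:  p_7=8·2675+394=21794,  q_7=8·129+19=1051
a_8=6:  p_8=6·21794+2675=133439,  q_8=6·1051+129=6435
…
a_10=3:  p_10=3·155233+133439=599138,  q_10=3·7486+6435=28893
a_11=1:  p_11=1·599138+155233=754371,  q_11=1·28893+7486=36379
a_12=2:  p_12=2·754371+599138=2107880,  q_12=2·36379+28893=101651
a_13=1:  p_13=1·2107880+754371=2862251,  q_13=1·101651+36379=138030
(x₁, y₁) = (2862251, 138030);  2862251² − 430·138030² = 1 ✓
(2862251+138030√430)^2 = 16384961574001 + 790153011060√430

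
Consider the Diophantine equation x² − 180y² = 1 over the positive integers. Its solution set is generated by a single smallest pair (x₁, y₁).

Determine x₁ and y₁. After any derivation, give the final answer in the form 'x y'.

161 12

[13; 2,2,2,26] for √180; ℓ=4 ⇒ convergent index 3
k=0  a_k=13  p_k/q_k = 13/1
k=1  a_k=2  p_k/q_k = 27/2
k=2  a_k=2  p_k/q_k = 67/5
k=3  a_k=2  p_k/q_k = 161/12
(x₁, y₁) = (161, 12);  161² − 180·12² = 1 ✓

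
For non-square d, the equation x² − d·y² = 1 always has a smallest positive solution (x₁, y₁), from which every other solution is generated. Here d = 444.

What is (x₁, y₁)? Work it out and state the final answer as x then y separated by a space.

√444 → a₀=21, period (14,42); ℓ=2 even so k=1
a_0=21:  p_0=21·1+0=21,  q_0=21·0+1=1
a_1=14:  p_1=14·21+1=295,  q_1=14·1+0=14
fundamental: x₁=295, y₁=14  (since 87025 − 444·196 = 1)

295 14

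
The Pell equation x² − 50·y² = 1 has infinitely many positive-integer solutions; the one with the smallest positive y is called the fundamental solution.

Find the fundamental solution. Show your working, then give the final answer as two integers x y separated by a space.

d=50: √d = [7; 14] (ℓ=1, odd), read p_1/q_1
a_0=7:  p_0=7·1+0=7,  q_0=7·0+1=1
a_1=14:  p_1=14·7+1=99,  q_1=14·1+0=14
→ (99, 14).  Check: 99²=9801, 50·14²=9800, difference 1.

99 14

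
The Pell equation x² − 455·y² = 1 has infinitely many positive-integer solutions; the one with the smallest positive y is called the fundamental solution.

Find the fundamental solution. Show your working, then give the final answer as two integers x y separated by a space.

√455 = [21; 3,42, …], period ℓ=2 (even) → k=1
i=0: a=21 ⇒ p=21, q=1
i=1: a=3 ⇒ p=64, q=3
(x₁, y₁) = (64, 3);  64² − 455·3² = 1 ✓

64 3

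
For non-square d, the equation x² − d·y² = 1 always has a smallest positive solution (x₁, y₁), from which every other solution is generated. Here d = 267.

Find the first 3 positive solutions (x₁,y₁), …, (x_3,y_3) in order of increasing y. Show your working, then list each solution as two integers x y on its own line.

2402 147
11539207 706188
55434348026 3392527005

[16; 2,1,15,1,2,32] for √267; ℓ=6 ⇒ convergent index 5
i=0: a=16 ⇒ p=16, q=1
i=1: a=2 ⇒ p=33, q=2
i=2: a=1 ⇒ p=49, q=3
…
i=4: a=1 ⇒ p=817, q=50
i=5: a=2 ⇒ p=2402, q=147
(x₁, y₁) = (2402, 147);  2402² − 267·147² = 1 ✓
(2402+147√267)^2 = 11539207 + 706188√267
(2402+147√267)^3 = 55434348026 + 3392527005√267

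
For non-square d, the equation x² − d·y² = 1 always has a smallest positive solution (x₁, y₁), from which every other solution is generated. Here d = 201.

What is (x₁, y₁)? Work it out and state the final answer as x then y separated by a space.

√201 → a₀=14, period (5,1,1,1,2,…,1,5,28); ℓ=14 even so k=13
i=0: a=14 ⇒ p=14, q=1
i=1: a=5 ⇒ p=71, q=5
…
i=3: a=1 ⇒ p=156, q=11
…
i=9: a=2 ⇒ p=24768, q=1747
i=10: a=1 ⇒ p=33317, q=2350
…
i=12: a=1 ⇒ p=91402, q=6447
i=13: a=5 ⇒ p=515095, q=36332
→ (515095, 36332).  Check: 515095²=265322859025, 201·36332²=265322859024, difference 1.

515095 36332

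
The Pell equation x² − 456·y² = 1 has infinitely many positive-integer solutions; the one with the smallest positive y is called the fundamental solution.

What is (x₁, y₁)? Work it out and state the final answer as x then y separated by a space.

1025 48

√456 → a₀=21, period (2,1,4,1,2,42); ℓ=6 even so k=5
k=0  a_k=21  p_k/q_k = 21/1
…
k=4  a_k=1  p_k/q_k = 363/17
k=5  a_k=2  p_k/q_k = 1025/48
fundamental: x₁=1025, y₁=48  (since 1050625 − 456·2304 = 1)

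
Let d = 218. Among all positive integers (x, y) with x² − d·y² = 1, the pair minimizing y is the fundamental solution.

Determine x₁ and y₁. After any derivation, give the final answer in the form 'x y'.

√218 → a₀=14, period (1,3,3,1,28); ℓ=5 odd so k=9
a_0=14:  p_0=14·1+0=14,  q_0=14·0+1=1
a_1=1:  p_1=1·14+1=15,  q_1=1·1+0=1
…
a_5=28:  p_5=28·251+192=7220,  q_5=28·17+13=489
…
a_8=3:  p_8=3·29633+7471=96370,  q_8=3·2007+506=6527
a_9=1:  p_9=1·96370+29633=126003,  q_9=1·6527+2007=8534
fundamental: x₁=126003, y₁=8534  (since 15876756009 − 218·72829156 = 1)

126003 8534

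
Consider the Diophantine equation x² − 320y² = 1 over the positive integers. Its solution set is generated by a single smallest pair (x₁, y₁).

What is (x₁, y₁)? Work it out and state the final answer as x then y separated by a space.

d=320: √d = [17; 1,7,1,34] (ℓ=4, even), read p_3/q_3
i=0: a=17 ⇒ p=17, q=1
i=1: a=1 ⇒ p=18, q=1
i=2: a=7 ⇒ p=143, q=8
i=3: a=1 ⇒ p=161, q=9
→ (161, 9).  Check: 161²=25921, 320·9²=25920, difference 1.

161 9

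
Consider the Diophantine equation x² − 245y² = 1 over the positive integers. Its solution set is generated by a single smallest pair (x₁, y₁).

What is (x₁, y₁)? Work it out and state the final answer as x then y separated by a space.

√245 → a₀=15, period (1,1,1,7,6,7,1,1,1,30); ℓ=10 even so k=9
step 0: (15, 1)  from 15·(1,0) + (0,1)
…
step 2: (31, 2)  from 1·(16,1) + (15,1)
…
step 5: (2207, 141)  from 6·(360,23) + (47,3)
…
step 8: (33825, 2161)  from 1·(18016,1151) + (15809,1010)
step 9: (51841, 3312)  from 1·(33825,2161) + (18016,1151)
→ (51841, 3312).  Check: 51841²=2687489281, 245·3312²=2687489280, difference 1.

51841 3312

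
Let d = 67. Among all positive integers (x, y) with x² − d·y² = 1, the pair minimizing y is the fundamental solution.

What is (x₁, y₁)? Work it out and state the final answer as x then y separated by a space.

48842 5967

d=67: √d = [8; 5,2,1,1,7,1,1,2,5,16] (ℓ=10, even), read p_9/q_9
a_0=8:  p_0=8·1+0=8,  q_0=8·0+1=1
a_1=5:  p_1=5·8+1=41,  q_1=5·1+0=5
…
a_3=1:  p_3=1·90+41=131,  q_3=1·11+5=16
a_4=1:  p_4=1·131+90=221,  q_4=1·16+11=27
a_5=7:  p_5=7·221+131=1678,  q_5=7·27+16=205
a_6=1:  p_6=1·1678+221=1899,  q_6=1·205+27=232
a_7=1:  p_7=1·1899+1678=3577,  q_7=1·232+205=437
a_8=2:  p_8=2·3577+1899=9053,  q_8=2·437+232=1106
a_9=5:  p_9=5·9053+3577=48842,  q_9=5·1106+437=5967
(x₁, y₁) = (48842, 5967);  48842² − 67·5967² = 1 ✓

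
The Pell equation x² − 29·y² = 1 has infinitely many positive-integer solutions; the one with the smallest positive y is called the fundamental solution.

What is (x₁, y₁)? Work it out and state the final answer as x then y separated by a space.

9801 1820

√29 = [5; 2,1,1,2,10, …], period ℓ=5 (odd) → k=9
a_0=5:  p_0=5·1+0=5,  q_0=5·0+1=1
a_1=2:  p_1=2·5+1=11,  q_1=2·1+0=2
…
a_5=10:  p_5=10·70+27=727,  q_5=10·13+5=135
a_6=2:  p_6=2·727+70=1524,  q_6=2·135+13=283
a_7=1:  p_7=1·1524+727=2251,  q_7=1·283+135=418
a_8=1:  p_8=1·2251+1524=3775,  q_8=1·418+283=701
a_9=2:  p_9=2·3775+2251=9801,  q_9=2·701+418=1820
fundamental: x₁=9801, y₁=1820  (since 96059601 − 29·3312400 = 1)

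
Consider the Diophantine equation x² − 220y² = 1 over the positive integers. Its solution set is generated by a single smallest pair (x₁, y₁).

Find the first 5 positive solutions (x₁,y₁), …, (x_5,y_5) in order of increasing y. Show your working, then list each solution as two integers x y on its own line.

[14; 1,4,1,28] for √220; ℓ=4 ⇒ convergent index 3
step 0: (14, 1)  from 14·(1,0) + (0,1)
step 1: (15, 1)  from 1·(14,1) + (1,0)
step 2: (74, 5)  from 4·(15,1) + (14,1)
step 3: (89, 6)  from 1·(74,5) + (15,1)
→ (89, 6).  Check: 89²=7921, 220·6²=7920, difference 1.
n=2: (89,6)∘(89,6) = (89·89+220·6·6, 89·6+6·89) = (15841,1068)
n=3: (15841,1068)∘(89,6) = (89·15841+220·6·1068, 89·1068+6·15841) = (2819609,190098)
n=4: (2819609,190098)∘(89,6) = (89·2819609+220·6·190098, 89·190098+6·2819609) = (501874561,33836376)
n=5: (501874561,33836376)∘(89,6) = (89·501874561+220·6·33836376, 89·33836376+6·501874561) = (89330852249,6022684830)

89 6
15841 1068
2819609 190098
501874561 33836376
89330852249 6022684830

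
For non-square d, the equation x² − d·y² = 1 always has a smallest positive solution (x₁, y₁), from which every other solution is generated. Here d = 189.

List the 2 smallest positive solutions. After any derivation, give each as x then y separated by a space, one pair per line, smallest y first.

55 4
6049 440

√189 → a₀=13, period (1,2,1,26); ℓ=4 even so k=3
k=0  a_k=13  p_k/q_k = 13/1
…
k=2  a_k=2  p_k/q_k = 41/3
k=3  a_k=1  p_k/q_k = 55/4
fundamental: x₁=55, y₁=4  (since 3025 − 189·16 = 1)
n=2: (55,4)∘(55,4) = (55·55+189·4·4, 55·4+4·55) = (6049,440)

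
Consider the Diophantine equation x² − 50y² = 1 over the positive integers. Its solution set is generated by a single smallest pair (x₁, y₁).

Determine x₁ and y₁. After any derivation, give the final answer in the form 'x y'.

√50 → a₀=7, period (14); ℓ=1 odd so k=1
k=0  a_k=7  p_k/q_k = 7/1
k=1  a_k=14  p_k/q_k = 99/14
→ (99, 14).  Check: 99²=9801, 50·14²=9800, difference 1.

99 14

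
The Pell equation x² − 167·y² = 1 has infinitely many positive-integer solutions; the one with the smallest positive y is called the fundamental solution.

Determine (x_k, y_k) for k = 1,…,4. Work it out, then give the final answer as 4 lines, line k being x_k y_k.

168 13
56447 4368
18966024 1467635
6372527617 493120992

[12; 1,11,1,24] for √167; ℓ=4 ⇒ convergent index 3
step 0: (12, 1)  from 12·(1,0) + (0,1)
…
step 2: (155, 12)  from 11·(13,1) + (12,1)
step 3: (168, 13)  from 1·(155,12) + (13,1)
(x₁, y₁) = (168, 13);  168² − 167·13² = 1 ✓
(x_2, y_2) = (168·168 + 167·13·13, 168·13 + 13·168) = (56447, 4368)
(x_3, y_3) = (168·56447 + 167·13·4368, 168·4368 + 13·56447) = (18966024, 1467635)
(x_4, y_4) = (168·18966024 + 167·13·1467635, 168·1467635 + 13·18966024) = (6372527617, 493120992)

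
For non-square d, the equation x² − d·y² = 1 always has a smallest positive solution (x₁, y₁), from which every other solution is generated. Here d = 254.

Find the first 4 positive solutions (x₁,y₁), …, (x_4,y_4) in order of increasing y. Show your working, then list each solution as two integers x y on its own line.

255 16
130049 8160
66324735 4161584
33825484801 2122399680

[15; 1,14,1,30] for √254; ℓ=4 ⇒ convergent index 3
a_0=15:  p_0=15·1+0=15,  q_0=15·0+1=1
a_1=1:  p_1=1·15+1=16,  q_1=1·1+0=1
a_2=14:  p_2=14·16+15=239,  q_2=14·1+1=15
a_3=1:  p_3=1·239+16=255,  q_3=1·15+1=16
→ (255, 16).  Check: 255²=65025, 254·16²=65024, difference 1.
k=2:  x_2 = 255·255+254·16·16 = 130049,  y_2 = 255·16+16·255 = 8160
k=3:  x_3 = 255·130049+254·16·8160 = 66324735,  y_3 = 255·8160+16·130049 = 4161584
k=4:  x_4 = 255·66324735+254·16·4161584 = 33825484801,  y_4 = 255·4161584+16·66324735 = 2122399680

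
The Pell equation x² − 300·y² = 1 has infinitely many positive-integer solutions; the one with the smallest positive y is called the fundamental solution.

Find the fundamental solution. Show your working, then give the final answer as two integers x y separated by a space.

[17; 3,8,3,34] for √300; ℓ=4 ⇒ convergent index 3
i=0: a=17 ⇒ p=17, q=1
i=1: a=3 ⇒ p=52, q=3
i=2: a=8 ⇒ p=433, q=25
i=3: a=3 ⇒ p=1351, q=78
(x₁, y₁) = (1351, 78);  1351² − 300·78² = 1 ✓

1351 78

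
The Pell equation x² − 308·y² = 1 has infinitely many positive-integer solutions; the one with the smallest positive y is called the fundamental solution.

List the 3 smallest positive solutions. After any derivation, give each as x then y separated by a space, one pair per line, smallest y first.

351 20
246401 14040
172973151 9856060

√308 → a₀=17, period (1,1,4,1,1,34); ℓ=6 even so k=5
step 0: (17, 1)  from 17·(1,0) + (0,1)
step 1: (18, 1)  from 1·(17,1) + (1,0)
step 2: (35, 2)  from 1·(18,1) + (17,1)
step 3: (158, 9)  from 4·(35,2) + (18,1)
step 4: (193, 11)  from 1·(158,9) + (35,2)
step 5: (351, 20)  from 1·(193,11) + (158,9)
(x₁, y₁) = (351, 20);  351² − 308·20² = 1 ✓
n=2: (351,20)∘(351,20) = (351·351+308·20·20, 351·20+20·351) = (246401,14040)
n=3: (246401,14040)∘(351,20) = (351·246401+308·20·14040, 351·14040+20·246401) = (172973151,9856060)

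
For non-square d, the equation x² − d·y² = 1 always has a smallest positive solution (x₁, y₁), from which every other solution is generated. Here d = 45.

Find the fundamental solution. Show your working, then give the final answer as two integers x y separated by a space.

[6; 1,2,2,2,1,12] for √45; ℓ=6 ⇒ convergent index 5
k=0  a_k=6  p_k/q_k = 6/1
…
k=3  a_k=2  p_k/q_k = 47/7
k=4  a_k=2  p_k/q_k = 114/17
k=5  a_k=1  p_k/q_k = 161/24
fundamental: x₁=161, y₁=24  (since 25921 − 45·576 = 1)

161 24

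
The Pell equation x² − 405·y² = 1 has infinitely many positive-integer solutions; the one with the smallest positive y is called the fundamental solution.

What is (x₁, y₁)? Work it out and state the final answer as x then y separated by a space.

d=405: √d = [20; 8,40] (ℓ=2, even), read p_1/q_1
a_0=20:  p_0=20·1+0=20,  q_0=20·0+1=1
a_1=8:  p_1=8·20+1=161,  q_1=8·1+0=8
→ (161, 8).  Check: 161²=25921, 405·8²=25920, difference 1.

161 8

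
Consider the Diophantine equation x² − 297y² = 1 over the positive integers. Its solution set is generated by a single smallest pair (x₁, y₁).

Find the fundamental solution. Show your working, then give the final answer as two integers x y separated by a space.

√297 = [17; 4,3,1,1,2,1,1,3,4,34, …], period ℓ=10 (even) → k=9
a_0=17:  p_0=17·1+0=17,  q_0=17·0+1=1
…
a_4=1:  p_4=1·293+224=517,  q_4=1·17+13=30
a_5=2:  p_5=2·517+293=1327,  q_5=2·30+17=77
a_6=1:  p_6=1·1327+517=1844,  q_6=1·77+30=107
a_7=1:  p_7=1·1844+1327=3171,  q_7=1·107+77=184
a_8=3:  p_8=3·3171+1844=11357,  q_8=3·184+107=659
a_9=4:  p_9=4·11357+3171=48599,  q_9=4·659+184=2820
(x₁, y₁) = (48599, 2820);  48599² − 297·2820² = 1 ✓

48599 2820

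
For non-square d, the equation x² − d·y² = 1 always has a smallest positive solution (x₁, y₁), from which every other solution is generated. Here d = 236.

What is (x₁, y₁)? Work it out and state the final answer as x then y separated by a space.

√236 → a₀=15, period (2,1,3,5,1,6,1,5,3,1,2,30); ℓ=12 even so k=11
i=0: a=15 ⇒ p=15, q=1
i=1: a=2 ⇒ p=31, q=2
i=2: a=1 ⇒ p=46, q=3
…
i=4: a=5 ⇒ p=891, q=58
…
i=6: a=6 ⇒ p=7251, q=472
…
i=9: a=3 ⇒ p=154729, q=10072
i=10: a=1 ⇒ p=203535, q=13249
i=11: a=2 ⇒ p=561799, q=36570
→ (561799, 36570).  Check: 561799²=315618116401, 236·36570²=315618116400, difference 1.

561799 36570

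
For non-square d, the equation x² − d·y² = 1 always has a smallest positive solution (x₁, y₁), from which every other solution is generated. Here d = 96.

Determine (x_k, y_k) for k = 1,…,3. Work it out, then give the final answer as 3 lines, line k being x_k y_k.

49 5
4801 490
470449 48015

[9; 1,3,1,18] for √96; ℓ=4 ⇒ convergent index 3
a_0=9:  p_0=9·1+0=9,  q_0=9·0+1=1
a_1=1:  p_1=1·9+1=10,  q_1=1·1+0=1
a_2=3:  p_2=3·10+9=39,  q_2=3·1+1=4
a_3=1:  p_3=1·39+10=49,  q_3=1·4+1=5
fundamental: x₁=49, y₁=5  (since 2401 − 96·25 = 1)
n=2: (49,5)∘(49,5) = (49·49+96·5·5, 49·5+5·49) = (4801,490)
n=3: (4801,490)∘(49,5) = (49·4801+96·5·490, 49·490+5·4801) = (470449,48015)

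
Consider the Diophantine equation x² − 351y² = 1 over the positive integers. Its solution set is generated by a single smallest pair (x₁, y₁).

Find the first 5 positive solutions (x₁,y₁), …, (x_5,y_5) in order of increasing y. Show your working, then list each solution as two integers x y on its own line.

√351 → a₀=18, period (1,2,1,3,2,2,2,3,1,2,1,36); ℓ=12 even so k=11
i=0: a=18 ⇒ p=18, q=1
i=1: a=1 ⇒ p=19, q=1
i=2: a=2 ⇒ p=56, q=3
i=3: a=1 ⇒ p=75, q=4
i=4: a=3 ⇒ p=281, q=15
i=5: a=2 ⇒ p=637, q=34
i=6: a=2 ⇒ p=1555, q=83
…
i=10: a=2 ⇒ p=45882, q=2449
i=11: a=1 ⇒ p=62425, q=3332
fundamental: x₁=62425, y₁=3332  (since 3896880625 − 351·11102224 = 1)
(62425+3332√351)^2 = 7793761249 + 416000200√351
(62425+3332√351)^3 = 973051091875225 + 51937624966668√351
(62425+3332√351)^4 = 121485428812828080001 + 6484412476672499600√351
(62425+3332√351)^5 = 15167455786308534696249625 + 809578897660623950093332√351

62425 3332
7793761249 416000200
973051091875225 51937624966668
121485428812828080001 6484412476672499600
15167455786308534696249625 809578897660623950093332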